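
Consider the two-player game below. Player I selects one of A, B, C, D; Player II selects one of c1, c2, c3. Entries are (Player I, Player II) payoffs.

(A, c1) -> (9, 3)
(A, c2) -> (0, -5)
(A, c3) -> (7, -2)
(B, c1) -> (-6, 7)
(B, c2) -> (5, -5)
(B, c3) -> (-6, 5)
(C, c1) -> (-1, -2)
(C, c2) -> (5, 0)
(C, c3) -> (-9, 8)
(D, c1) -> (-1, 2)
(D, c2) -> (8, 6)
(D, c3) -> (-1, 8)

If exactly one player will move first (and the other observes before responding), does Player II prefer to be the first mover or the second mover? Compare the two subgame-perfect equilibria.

first

If Player I leads: Player II's best replies are A→c1, B→c1, C→c3, D→c3; Player I's induced payoffs 9, -6, -9, -1; outcome (A, c1), payoffs (9, 3).
If Player II leads: Player I's best replies are c1→A, c2→D, c3→A; Player II's induced payoffs 3, 6, -2; outcome (D, c2), payoffs (8, 6).
Player II gets 6 moving first and 3 moving second, so Player II prefers to move first.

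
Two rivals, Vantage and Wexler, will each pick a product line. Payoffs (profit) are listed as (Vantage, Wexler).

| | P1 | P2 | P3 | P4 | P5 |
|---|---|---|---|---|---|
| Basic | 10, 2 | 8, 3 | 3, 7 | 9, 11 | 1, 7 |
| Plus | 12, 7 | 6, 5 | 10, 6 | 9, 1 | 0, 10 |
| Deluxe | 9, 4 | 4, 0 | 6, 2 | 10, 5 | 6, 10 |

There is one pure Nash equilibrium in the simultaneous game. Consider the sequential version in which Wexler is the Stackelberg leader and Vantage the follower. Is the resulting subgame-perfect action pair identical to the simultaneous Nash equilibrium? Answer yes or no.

Vantage best-responds to each possible Wexler move:
- P1: BR = Plus, leader payoff 7.
- P2: BR = Basic, leader payoff 3.
- P3: BR = Plus, leader payoff 6.
- P4: BR = Deluxe, leader payoff 5.
- P5: BR = Deluxe, leader payoff 10.
Maximizing over 7, 3, 6, 5, 10, Wexler chooses P5. Subgame-perfect outcome: (Deluxe, P5) with payoffs (6, 10).
For the simultaneous game, intersect best replies.
Vantage's best replies: P1→Plus; P2→Basic; P3→Plus; P4→Deluxe; P5→Deluxe.
Wexler's best replies: Basic→P4; Plus→P5; Deluxe→P5.
Only (Deluxe, P5) has each player best-responding; Nash payoffs (6, 10).
Sequential outcome (Deluxe, P5) coincides with the Nash profile (Deluxe, P5).

yes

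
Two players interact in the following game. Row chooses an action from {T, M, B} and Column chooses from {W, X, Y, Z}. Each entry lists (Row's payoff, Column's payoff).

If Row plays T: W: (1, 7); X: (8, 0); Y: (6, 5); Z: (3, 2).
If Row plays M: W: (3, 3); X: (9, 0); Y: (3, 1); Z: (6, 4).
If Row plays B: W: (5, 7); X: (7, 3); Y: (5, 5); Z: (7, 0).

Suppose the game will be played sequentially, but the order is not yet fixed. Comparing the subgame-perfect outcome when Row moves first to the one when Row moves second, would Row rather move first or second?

first

If Row leads: Column's best replies are T→W, M→Z, B→W; Row's induced payoffs 1, 6, 5; outcome (M, Z), payoffs (6, 4).
If Column leads: Row's best replies are W→B, X→M, Y→T, Z→B; Column's induced payoffs 7, 0, 5, 0; outcome (B, W), payoffs (5, 7).
Row gets 6 moving first and 5 moving second, so Row prefers to move first.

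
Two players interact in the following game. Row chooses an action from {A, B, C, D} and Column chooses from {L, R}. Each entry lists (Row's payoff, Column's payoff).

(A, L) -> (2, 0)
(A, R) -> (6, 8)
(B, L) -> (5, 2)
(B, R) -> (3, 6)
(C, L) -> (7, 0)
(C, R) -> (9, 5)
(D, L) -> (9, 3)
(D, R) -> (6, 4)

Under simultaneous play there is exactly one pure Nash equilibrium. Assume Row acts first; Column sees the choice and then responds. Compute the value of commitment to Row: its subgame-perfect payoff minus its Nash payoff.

Column best-responds to each possible Row move:
- A → Column plays R (best of 0, 8); Row gets 6.
- B → Column plays R (best of 2, 6); Row gets 3.
- C → Column plays R (best of 0, 5); Row gets 9.
- D → Column plays R (best of 3, 4); Row gets 6.
Row's induced payoffs are 6, 3, 9, 6, so Row commits to C. Subgame-perfect outcome: (C, R) with payoffs (9, 5).
Under simultaneous play:
Row's best replies: L→D; R→C.
Column's best replies: A→R; B→R; C→R; D→R.
Only (C, R) has each player best-responding; Nash payoffs (9, 5).
Row's commitment gain: 9 − 9 = 0.

0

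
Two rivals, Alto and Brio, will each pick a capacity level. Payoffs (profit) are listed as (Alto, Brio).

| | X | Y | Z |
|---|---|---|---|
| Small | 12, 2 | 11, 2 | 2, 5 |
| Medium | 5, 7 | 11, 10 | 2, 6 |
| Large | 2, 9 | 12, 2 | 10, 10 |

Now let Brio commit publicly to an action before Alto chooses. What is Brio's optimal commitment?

Alto best-responds to each possible Brio move:
- X: BR = Small, leader payoff 2.
- Y: BR = Large, leader payoff 2.
- Z: BR = Large, leader payoff 10.
Maximizing over 2, 2, 10, Brio chooses Z. Subgame-perfect outcome: (Large, Z) with payoffs (10, 10).

Z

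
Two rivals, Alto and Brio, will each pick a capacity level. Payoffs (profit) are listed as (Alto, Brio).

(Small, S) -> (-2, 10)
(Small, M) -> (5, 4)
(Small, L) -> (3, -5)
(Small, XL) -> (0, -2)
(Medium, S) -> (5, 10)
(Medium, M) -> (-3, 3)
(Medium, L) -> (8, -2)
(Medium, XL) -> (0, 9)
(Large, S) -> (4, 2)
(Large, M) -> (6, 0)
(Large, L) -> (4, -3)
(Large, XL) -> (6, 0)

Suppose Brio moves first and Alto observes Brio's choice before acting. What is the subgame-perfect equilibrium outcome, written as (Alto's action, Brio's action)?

(Medium, S)

Alto best-responds to each possible Brio move:
- S: Alto compares -2, 5, 4 and picks Medium; Brio would get 10.
- M: Alto compares 5, -3, 6 and picks Large; Brio would get 0.
- L: Alto compares 3, 8, 4 and picks Medium; Brio would get -2.
- XL: Alto compares 0, 0, 6 and picks Large; Brio would get 0.
Maximizing over 10, 0, -2, 0, Brio chooses S. Subgame-perfect outcome: (Medium, S) with payoffs (5, 10).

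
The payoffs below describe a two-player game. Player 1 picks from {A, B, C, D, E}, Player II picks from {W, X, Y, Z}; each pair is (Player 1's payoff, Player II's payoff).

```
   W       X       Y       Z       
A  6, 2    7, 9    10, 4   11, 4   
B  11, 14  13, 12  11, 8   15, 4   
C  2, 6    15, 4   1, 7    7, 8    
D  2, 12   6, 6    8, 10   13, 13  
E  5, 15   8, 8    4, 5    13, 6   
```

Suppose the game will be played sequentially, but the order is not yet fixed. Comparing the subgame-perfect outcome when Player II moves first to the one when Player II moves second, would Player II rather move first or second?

first

If Player 1 leads: Player II's best replies are A→X, B→W, C→Z, D→Z, E→W; Player 1's induced payoffs 7, 11, 7, 13, 5; outcome (D, Z), payoffs (13, 13).
If Player II leads: Player 1's best replies are W→B, X→C, Y→B, Z→B; Player II's induced payoffs 14, 4, 8, 4; outcome (B, W), payoffs (11, 14).
Player II gets 14 moving first and 13 moving second, so Player II prefers to move first.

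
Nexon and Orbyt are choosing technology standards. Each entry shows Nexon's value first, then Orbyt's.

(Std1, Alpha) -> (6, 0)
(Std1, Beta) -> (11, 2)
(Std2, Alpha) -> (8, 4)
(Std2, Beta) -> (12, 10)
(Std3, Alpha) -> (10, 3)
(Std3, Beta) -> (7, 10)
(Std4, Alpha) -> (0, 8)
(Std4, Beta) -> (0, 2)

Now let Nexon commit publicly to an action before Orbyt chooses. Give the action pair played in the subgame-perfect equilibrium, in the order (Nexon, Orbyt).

Solve by backward induction (Nexon leads).
- Std1: BR = Beta, leader payoff 11.
- Std2: BR = Beta, leader payoff 12.
- Std3: BR = Beta, leader payoff 7.
- Std4: BR = Alpha, leader payoff 0.
Nexon's induced payoffs are 11, 12, 7, 0, so Nexon commits to Std2. Subgame-perfect outcome: (Std2, Beta) with payoffs (12, 10).

(Std2, Beta)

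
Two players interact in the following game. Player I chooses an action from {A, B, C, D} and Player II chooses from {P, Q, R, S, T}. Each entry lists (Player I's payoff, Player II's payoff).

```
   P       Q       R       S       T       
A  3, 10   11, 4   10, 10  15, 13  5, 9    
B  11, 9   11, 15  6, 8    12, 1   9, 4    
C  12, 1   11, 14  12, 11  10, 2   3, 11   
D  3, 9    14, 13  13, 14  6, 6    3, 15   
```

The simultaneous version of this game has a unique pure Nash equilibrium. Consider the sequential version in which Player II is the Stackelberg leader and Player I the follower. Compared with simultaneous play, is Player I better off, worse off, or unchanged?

Solve by backward induction (Player II leads).
- P: BR = C, leader payoff 1.
- Q: BR = D, leader payoff 13.
- R: BR = D, leader payoff 14.
- S: BR = A, leader payoff 13.
- T: BR = B, leader payoff 4.
Maximizing over 1, 13, 14, 13, 4, Player II chooses R. Subgame-perfect outcome: (D, R) with payoffs (13, 14).
For the simultaneous game, intersect best replies.
Player I's best replies: P→C; Q→D; R→D; S→A; T→B.
Player II's best replies: A→S; B→Q; C→Q; D→T.
Only (A, S) has each player best-responding; Nash payoffs (15, 13).
Player I earns 13 sequentially versus 15 at the Nash outcome: worse off.

worse off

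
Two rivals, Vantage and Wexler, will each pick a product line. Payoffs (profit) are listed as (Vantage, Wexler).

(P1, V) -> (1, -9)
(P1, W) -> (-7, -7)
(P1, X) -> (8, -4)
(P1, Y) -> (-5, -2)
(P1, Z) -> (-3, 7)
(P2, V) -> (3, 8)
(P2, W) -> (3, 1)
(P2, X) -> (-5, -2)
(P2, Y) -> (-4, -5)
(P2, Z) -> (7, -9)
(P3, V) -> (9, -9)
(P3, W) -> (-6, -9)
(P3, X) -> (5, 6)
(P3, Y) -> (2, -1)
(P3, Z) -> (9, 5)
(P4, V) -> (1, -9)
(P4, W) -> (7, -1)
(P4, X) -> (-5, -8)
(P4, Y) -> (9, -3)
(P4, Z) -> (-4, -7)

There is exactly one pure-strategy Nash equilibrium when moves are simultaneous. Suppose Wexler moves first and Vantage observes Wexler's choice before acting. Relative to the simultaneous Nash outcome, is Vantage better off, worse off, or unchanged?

better off

Vantage best-responds to each possible Wexler move:
- V: BR = P3, leader payoff -9.
- W: BR = P4, leader payoff -1.
- X: BR = P1, leader payoff -4.
- Y: BR = P4, leader payoff -3.
- Z: BR = P3, leader payoff 5.
Among -9, -1, -4, -3, 5, the best is 5 at Z. Subgame-perfect outcome: (P3, Z) with payoffs (9, 5).
For the simultaneous game, intersect best replies.
Vantage's best replies: V→P3; W→P4; X→P1; Y→P4; Z→P3.
Wexler's best replies: P1→Z; P2→V; P3→X; P4→W.
Only (P4, W) has each player best-responding; Nash payoffs (7, -1).
Vantage earns 9 sequentially versus 7 at the Nash outcome: better off.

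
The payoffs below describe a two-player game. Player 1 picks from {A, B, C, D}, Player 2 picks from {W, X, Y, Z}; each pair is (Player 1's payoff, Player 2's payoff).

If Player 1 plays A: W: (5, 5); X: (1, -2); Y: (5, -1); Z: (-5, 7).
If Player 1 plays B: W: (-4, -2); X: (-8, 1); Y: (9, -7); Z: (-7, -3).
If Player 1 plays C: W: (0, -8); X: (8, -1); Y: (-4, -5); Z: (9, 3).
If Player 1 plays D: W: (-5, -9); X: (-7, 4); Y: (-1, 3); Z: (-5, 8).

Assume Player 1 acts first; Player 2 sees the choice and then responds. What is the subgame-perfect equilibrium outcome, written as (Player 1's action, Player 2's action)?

(C, Z)

Player 2 best-responds to each possible Player 1 move:
- A: BR = Z, leader payoff -5.
- B: BR = X, leader payoff -8.
- C: BR = Z, leader payoff 9.
- D: BR = Z, leader payoff -5.
Among -5, -8, 9, -5, the best is 9 at C. Subgame-perfect outcome: (C, Z) with payoffs (9, 3).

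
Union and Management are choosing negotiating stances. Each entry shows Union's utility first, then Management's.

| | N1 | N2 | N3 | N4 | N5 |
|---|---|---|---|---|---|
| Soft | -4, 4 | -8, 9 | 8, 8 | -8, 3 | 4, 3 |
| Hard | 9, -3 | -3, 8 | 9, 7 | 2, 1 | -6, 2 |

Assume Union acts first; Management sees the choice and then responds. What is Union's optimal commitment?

Backward induction with Union moving first.
- Soft → Management plays N2 (best of 4, 9, 8, 3, 3); Union gets -8.
- Hard → Management plays N2 (best of -3, 8, 7, 1, 2); Union gets -3.
Among -8, -3, the best is -3 at Hard. Subgame-perfect outcome: (Hard, N2) with payoffs (-3, 8).

Hard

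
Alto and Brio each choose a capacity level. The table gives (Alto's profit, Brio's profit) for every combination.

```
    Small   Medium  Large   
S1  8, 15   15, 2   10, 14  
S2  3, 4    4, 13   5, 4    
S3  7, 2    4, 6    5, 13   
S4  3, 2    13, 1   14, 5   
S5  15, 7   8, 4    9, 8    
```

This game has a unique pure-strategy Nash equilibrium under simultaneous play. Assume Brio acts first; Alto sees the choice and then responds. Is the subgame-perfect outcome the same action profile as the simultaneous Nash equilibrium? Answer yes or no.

no

Alto best-responds to each possible Brio move:
- Small: Alto compares 8, 3, 7, 3, 15 and picks S5; Brio would get 7.
- Medium: Alto compares 15, 4, 4, 13, 8 and picks S1; Brio would get 2.
- Large: Alto compares 10, 5, 5, 14, 9 and picks S4; Brio would get 5.
Brio's induced payoffs are 7, 2, 5, so Brio commits to Small. Subgame-perfect outcome: (S5, Small) with payoffs (15, 7).
Now find the simultaneous Nash equilibrium.
Alto's best replies: Small→S5; Medium→S1; Large→S4.
Brio's best replies: S1→Small; S2→Medium; S3→Large; S4→Large; S5→Large.
The unique mutual best reply is (S4, Large), giving (14, 5).
Sequential outcome (S5, Small) differs from the Nash profile (S4, Large).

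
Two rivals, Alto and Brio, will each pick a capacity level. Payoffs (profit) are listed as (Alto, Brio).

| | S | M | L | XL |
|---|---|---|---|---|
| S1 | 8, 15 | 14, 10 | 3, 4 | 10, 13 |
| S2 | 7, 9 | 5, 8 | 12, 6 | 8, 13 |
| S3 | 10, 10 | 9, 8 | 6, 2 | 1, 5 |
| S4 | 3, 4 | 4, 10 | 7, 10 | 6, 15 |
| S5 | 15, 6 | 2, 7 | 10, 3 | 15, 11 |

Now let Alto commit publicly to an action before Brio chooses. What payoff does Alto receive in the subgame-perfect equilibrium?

Brio best-responds to each possible Alto move:
- S1 → Brio plays S (best of 15, 10, 4, 13); Alto gets 8.
- S2 → Brio plays XL (best of 9, 8, 6, 13); Alto gets 8.
- S3 → Brio plays S (best of 10, 8, 2, 5); Alto gets 10.
- S4 → Brio plays XL (best of 4, 10, 10, 15); Alto gets 6.
- S5 → Brio plays XL (best of 6, 7, 3, 11); Alto gets 15.
Maximizing over 8, 8, 10, 6, 15, Alto chooses S5. Subgame-perfect outcome: (S5, XL) with payoffs (15, 11).

15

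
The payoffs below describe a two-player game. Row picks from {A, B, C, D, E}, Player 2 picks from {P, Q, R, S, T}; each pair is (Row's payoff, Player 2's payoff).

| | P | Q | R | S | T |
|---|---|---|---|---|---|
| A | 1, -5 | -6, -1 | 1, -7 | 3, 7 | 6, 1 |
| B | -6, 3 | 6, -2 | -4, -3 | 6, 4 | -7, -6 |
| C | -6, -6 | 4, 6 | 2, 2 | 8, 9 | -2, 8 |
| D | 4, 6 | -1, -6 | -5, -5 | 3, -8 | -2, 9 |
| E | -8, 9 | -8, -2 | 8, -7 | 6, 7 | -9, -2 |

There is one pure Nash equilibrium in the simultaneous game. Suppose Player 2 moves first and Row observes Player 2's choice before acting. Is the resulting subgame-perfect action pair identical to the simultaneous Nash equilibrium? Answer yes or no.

Solve by backward induction (Player 2 leads).
- P: BR = D, leader payoff 6.
- Q: BR = B, leader payoff -2.
- R: BR = E, leader payoff -7.
- S: BR = C, leader payoff 9.
- T: BR = A, leader payoff 1.
Among 6, -2, -7, 9, 1, the best is 9 at S. Subgame-perfect outcome: (C, S) with payoffs (8, 9).
Now find the simultaneous Nash equilibrium.
Row's best replies: P→D; Q→B; R→E; S→C; T→A.
Player 2's best replies: A→S; B→S; C→S; D→T; E→P.
The unique mutual best reply is (C, S), giving (8, 9).
Sequential outcome (C, S) coincides with the Nash profile (C, S).

yes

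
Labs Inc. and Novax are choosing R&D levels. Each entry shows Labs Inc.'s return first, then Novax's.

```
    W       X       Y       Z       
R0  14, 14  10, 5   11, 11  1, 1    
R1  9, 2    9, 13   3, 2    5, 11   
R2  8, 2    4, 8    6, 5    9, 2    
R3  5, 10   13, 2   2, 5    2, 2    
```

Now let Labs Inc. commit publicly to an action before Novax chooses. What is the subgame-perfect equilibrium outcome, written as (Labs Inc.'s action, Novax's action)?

Backward induction with Labs Inc. moving first.
- R0: BR = W, leader payoff 14.
- R1: BR = X, leader payoff 9.
- R2: BR = X, leader payoff 4.
- R3: BR = W, leader payoff 5.
Labs Inc.'s induced payoffs are 14, 9, 4, 5, so Labs Inc. commits to R0. Subgame-perfect outcome: (R0, W) with payoffs (14, 14).

(R0, W)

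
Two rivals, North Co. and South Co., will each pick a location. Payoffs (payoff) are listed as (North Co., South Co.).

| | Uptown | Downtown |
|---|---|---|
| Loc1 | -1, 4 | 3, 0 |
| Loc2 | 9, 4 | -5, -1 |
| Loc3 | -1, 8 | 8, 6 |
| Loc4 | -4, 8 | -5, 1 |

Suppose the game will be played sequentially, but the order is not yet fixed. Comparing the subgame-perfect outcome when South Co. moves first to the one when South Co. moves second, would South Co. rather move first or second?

If North Co. leads: South Co.'s best replies are Loc1→Uptown, Loc2→Uptown, Loc3→Uptown, Loc4→Uptown; North Co.'s induced payoffs -1, 9, -1, -4; outcome (Loc2, Uptown), payoffs (9, 4).
If South Co. leads: North Co.'s best replies are Uptown→Loc2, Downtown→Loc3; South Co.'s induced payoffs 4, 6; outcome (Loc3, Downtown), payoffs (8, 6).
South Co. gets 6 moving first and 4 moving second, so South Co. prefers to move first.

first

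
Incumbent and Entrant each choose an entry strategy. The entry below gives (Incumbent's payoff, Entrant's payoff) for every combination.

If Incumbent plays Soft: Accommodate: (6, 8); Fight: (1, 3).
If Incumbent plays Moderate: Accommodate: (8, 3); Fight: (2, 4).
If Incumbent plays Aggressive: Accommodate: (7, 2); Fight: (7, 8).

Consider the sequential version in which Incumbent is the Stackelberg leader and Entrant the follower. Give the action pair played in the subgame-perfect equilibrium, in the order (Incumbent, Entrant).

(Aggressive, Fight)

Solve by backward induction (Incumbent leads).
- Soft: Entrant compares 8, 3 and picks Accommodate; Incumbent would get 6.
- Moderate: Entrant compares 3, 4 and picks Fight; Incumbent would get 2.
- Aggressive: Entrant compares 2, 8 and picks Fight; Incumbent would get 7.
Maximizing over 6, 2, 7, Incumbent chooses Aggressive. Subgame-perfect outcome: (Aggressive, Fight) with payoffs (7, 8).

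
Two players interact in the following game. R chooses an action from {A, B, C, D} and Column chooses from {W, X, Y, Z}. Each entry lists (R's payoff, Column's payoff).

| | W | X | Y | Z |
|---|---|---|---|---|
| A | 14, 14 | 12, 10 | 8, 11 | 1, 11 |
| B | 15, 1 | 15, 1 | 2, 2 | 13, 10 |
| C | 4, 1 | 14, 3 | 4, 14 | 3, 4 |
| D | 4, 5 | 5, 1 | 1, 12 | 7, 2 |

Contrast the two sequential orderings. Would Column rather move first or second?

second

If R leads: Column's best replies are A→W, B→Z, C→Y, D→Y; R's induced payoffs 14, 13, 4, 1; outcome (A, W), payoffs (14, 14).
If Column leads: R's best replies are W→B, X→B, Y→A, Z→B; Column's induced payoffs 1, 1, 11, 10; outcome (A, Y), payoffs (8, 11).
Column gets 11 moving first and 14 moving second, so Column prefers to move second.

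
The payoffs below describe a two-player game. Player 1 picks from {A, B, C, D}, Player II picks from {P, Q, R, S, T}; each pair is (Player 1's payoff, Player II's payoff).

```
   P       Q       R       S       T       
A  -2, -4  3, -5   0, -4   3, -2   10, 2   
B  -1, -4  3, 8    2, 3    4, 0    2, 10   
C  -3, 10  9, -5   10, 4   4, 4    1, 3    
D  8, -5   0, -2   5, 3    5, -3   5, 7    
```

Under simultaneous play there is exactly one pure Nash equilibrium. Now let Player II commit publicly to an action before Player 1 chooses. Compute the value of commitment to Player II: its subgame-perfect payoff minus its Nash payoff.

2

Player 1 best-responds to each possible Player II move:
- P: BR = D, leader payoff -5.
- Q: BR = C, leader payoff -5.
- R: BR = C, leader payoff 4.
- S: BR = D, leader payoff -3.
- T: BR = A, leader payoff 2.
Maximizing over -5, -5, 4, -3, 2, Player II chooses R. Subgame-perfect outcome: (C, R) with payoffs (10, 4).
Now find the simultaneous Nash equilibrium.
Player 1's best replies: P→D; Q→C; R→C; S→D; T→A.
Player II's best replies: A→T; B→T; C→P; D→T.
The unique mutual best reply is (A, T), giving (10, 2).
Player II's commitment gain: 4 − 2 = 2.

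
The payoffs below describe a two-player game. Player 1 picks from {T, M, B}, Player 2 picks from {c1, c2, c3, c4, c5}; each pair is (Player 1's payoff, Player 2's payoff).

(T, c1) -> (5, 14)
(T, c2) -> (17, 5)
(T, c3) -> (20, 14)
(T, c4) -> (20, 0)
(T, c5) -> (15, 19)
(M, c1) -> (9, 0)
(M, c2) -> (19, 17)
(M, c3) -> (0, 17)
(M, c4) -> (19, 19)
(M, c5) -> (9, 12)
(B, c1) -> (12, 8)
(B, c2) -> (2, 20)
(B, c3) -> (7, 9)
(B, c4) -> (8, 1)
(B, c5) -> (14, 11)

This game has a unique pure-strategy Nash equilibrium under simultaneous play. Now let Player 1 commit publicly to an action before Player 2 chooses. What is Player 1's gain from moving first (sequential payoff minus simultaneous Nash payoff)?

Player 2 best-responds to each possible Player 1 move:
- T → Player 2 plays c5 (best of 14, 5, 14, 0, 19); Player 1 gets 15.
- M → Player 2 plays c4 (best of 0, 17, 17, 19, 12); Player 1 gets 19.
- B → Player 2 plays c2 (best of 8, 20, 9, 1, 11); Player 1 gets 2.
Among 15, 19, 2, the best is 19 at M. Subgame-perfect outcome: (M, c4) with payoffs (19, 19).
For the simultaneous game, intersect best replies.
Player 1's best replies: c1→B; c2→M; c3→T; c4→T; c5→T.
Player 2's best replies: T→c5; M→c4; B→c2.
Only (T, c5) has each player best-responding; Nash payoffs (15, 19).
Player 1's commitment gain: 19 − 15 = 4.

4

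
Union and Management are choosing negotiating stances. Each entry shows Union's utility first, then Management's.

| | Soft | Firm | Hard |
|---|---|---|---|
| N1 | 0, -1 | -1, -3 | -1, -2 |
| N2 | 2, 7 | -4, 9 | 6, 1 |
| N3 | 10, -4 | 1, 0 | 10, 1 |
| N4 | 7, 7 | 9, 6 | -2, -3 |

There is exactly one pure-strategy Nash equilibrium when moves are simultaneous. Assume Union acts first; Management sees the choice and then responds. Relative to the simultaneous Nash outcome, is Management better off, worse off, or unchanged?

Solve by backward induction (Union leads).
- N1: BR = Soft, leader payoff 0.
- N2: BR = Firm, leader payoff -4.
- N3: BR = Hard, leader payoff 10.
- N4: BR = Soft, leader payoff 7.
Union's induced payoffs are 0, -4, 10, 7, so Union commits to N3. Subgame-perfect outcome: (N3, Hard) with payoffs (10, 1).
Now find the simultaneous Nash equilibrium.
Union's best replies: Soft→N3; Firm→N4; Hard→N3.
Management's best replies: N1→Soft; N2→Firm; N3→Hard; N4→Soft.
Only (N3, Hard) has each player best-responding; Nash payoffs (10, 1).
Management earns 1 sequentially versus 1 at the Nash outcome: unchanged.

unchanged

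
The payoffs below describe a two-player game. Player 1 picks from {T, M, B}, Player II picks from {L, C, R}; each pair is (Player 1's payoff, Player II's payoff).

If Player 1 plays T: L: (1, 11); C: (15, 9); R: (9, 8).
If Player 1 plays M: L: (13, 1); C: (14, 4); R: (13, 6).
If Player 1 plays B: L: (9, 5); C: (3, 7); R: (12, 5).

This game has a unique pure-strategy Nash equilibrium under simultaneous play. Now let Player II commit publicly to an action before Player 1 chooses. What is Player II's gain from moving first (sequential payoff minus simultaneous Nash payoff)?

Solve by backward induction (Player II leads).
- L → Player 1 plays M (best of 1, 13, 9); Player II gets 1.
- C → Player 1 plays T (best of 15, 14, 3); Player II gets 9.
- R → Player 1 plays M (best of 9, 13, 12); Player II gets 6.
Player II's induced payoffs are 1, 9, 6, so Player II commits to C. Subgame-perfect outcome: (T, C) with payoffs (15, 9).
Now find the simultaneous Nash equilibrium.
Player 1's best replies: L→M; C→T; R→M.
Player II's best replies: T→L; M→R; B→C.
The unique mutual best reply is (M, R), giving (13, 6).
Player II's commitment gain: 9 − 6 = 3.

3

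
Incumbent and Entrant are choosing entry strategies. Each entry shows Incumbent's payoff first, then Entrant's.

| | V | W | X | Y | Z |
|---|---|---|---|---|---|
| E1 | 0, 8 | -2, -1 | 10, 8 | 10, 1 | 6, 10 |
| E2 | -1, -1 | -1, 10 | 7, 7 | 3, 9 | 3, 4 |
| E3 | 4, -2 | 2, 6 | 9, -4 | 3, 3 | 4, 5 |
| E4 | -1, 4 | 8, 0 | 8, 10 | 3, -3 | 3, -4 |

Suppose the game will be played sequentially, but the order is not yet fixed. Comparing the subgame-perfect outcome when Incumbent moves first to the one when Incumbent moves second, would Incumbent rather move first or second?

If Incumbent leads: Entrant's best replies are E1→Z, E2→W, E3→W, E4→X; Incumbent's induced payoffs 6, -1, 2, 8; outcome (E4, X), payoffs (8, 10).
If Entrant leads: Incumbent's best replies are V→E3, W→E4, X→E1, Y→E1, Z→E1; Entrant's induced payoffs -2, 0, 8, 1, 10; outcome (E1, Z), payoffs (6, 10).
Incumbent gets 8 moving first and 6 moving second, so Incumbent prefers to move first.

first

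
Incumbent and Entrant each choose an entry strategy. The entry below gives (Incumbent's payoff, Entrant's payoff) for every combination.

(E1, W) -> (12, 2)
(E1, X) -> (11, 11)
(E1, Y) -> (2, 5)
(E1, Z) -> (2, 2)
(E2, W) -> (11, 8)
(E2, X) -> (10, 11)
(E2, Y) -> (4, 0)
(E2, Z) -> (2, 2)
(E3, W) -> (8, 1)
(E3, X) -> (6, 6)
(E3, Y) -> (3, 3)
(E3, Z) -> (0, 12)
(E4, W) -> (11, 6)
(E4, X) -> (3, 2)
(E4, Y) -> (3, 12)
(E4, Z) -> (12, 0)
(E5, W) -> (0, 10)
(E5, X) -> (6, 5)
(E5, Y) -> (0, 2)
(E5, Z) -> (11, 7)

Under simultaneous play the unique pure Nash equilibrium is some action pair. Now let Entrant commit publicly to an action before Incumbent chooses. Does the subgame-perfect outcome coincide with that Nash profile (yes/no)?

Backward induction with Entrant moving first.
- W: Incumbent compares 12, 11, 8, 11, 0 and picks E1; Entrant would get 2.
- X: Incumbent compares 11, 10, 6, 3, 6 and picks E1; Entrant would get 11.
- Y: Incumbent compares 2, 4, 3, 3, 0 and picks E2; Entrant would get 0.
- Z: Incumbent compares 2, 2, 0, 12, 11 and picks E4; Entrant would get 0.
Entrant's induced payoffs are 2, 11, 0, 0, so Entrant commits to X. Subgame-perfect outcome: (E1, X) with payoffs (11, 11).
For the simultaneous game, intersect best replies.
Incumbent's best replies: W→E1; X→E1; Y→E2; Z→E4.
Entrant's best replies: E1→X; E2→X; E3→Z; E4→Y; E5→W.
The unique mutual best reply is (E1, X), giving (11, 11).
Sequential outcome (E1, X) coincides with the Nash profile (E1, X).

yes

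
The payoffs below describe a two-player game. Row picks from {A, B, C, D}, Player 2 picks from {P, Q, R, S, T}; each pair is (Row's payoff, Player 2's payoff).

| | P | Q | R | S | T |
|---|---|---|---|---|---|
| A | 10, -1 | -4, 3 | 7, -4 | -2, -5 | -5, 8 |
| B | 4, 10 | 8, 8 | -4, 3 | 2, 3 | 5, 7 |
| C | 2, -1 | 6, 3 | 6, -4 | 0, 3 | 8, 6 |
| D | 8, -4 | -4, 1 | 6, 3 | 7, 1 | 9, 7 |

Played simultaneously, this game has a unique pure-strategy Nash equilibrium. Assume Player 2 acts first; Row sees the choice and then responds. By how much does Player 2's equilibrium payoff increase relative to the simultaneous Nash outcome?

1

Solve by backward induction (Player 2 leads).
- P: Row compares 10, 4, 2, 8 and picks A; Player 2 would get -1.
- Q: Row compares -4, 8, 6, -4 and picks B; Player 2 would get 8.
- R: Row compares 7, -4, 6, 6 and picks A; Player 2 would get -4.
- S: Row compares -2, 2, 0, 7 and picks D; Player 2 would get 1.
- T: Row compares -5, 5, 8, 9 and picks D; Player 2 would get 7.
Among -1, 8, -4, 1, 7, the best is 8 at Q. Subgame-perfect outcome: (B, Q) with payoffs (8, 8).
Now find the simultaneous Nash equilibrium.
Row's best replies: P→A; Q→B; R→A; S→D; T→D.
Player 2's best replies: A→T; B→P; C→T; D→T.
The unique mutual best reply is (D, T), giving (9, 7).
Player 2's commitment gain: 8 − 7 = 1.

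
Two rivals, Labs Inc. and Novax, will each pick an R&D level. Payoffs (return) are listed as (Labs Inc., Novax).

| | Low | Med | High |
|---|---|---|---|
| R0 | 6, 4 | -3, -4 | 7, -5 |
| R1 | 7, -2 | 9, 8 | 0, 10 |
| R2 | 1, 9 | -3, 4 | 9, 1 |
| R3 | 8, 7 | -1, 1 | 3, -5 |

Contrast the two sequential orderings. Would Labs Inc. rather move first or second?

If Labs Inc. leads: Novax's best replies are R0→Low, R1→High, R2→Low, R3→Low; Labs Inc.'s induced payoffs 6, 0, 1, 8; outcome (R3, Low), payoffs (8, 7).
If Novax leads: Labs Inc.'s best replies are Low→R3, Med→R1, High→R2; Novax's induced payoffs 7, 8, 1; outcome (R1, Med), payoffs (9, 8).
Labs Inc. gets 8 moving first and 9 moving second, so Labs Inc. prefers to move second.

second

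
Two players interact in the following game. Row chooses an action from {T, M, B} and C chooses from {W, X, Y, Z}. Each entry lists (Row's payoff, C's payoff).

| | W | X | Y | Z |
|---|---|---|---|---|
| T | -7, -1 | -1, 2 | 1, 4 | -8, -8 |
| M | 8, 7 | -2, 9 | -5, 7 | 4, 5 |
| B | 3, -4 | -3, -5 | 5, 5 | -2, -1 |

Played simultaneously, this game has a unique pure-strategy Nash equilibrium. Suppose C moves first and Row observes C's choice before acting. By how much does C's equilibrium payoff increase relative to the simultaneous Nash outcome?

2

Backward induction with C moving first.
- W: BR = M, leader payoff 7.
- X: BR = T, leader payoff 2.
- Y: BR = B, leader payoff 5.
- Z: BR = M, leader payoff 5.
Maximizing over 7, 2, 5, 5, C chooses W. Subgame-perfect outcome: (M, W) with payoffs (8, 7).
For the simultaneous game, intersect best replies.
Row's best replies: W→M; X→T; Y→B; Z→M.
C's best replies: T→Y; M→X; B→Y.
Only (B, Y) has each player best-responding; Nash payoffs (5, 5).
C's commitment gain: 7 − 5 = 2.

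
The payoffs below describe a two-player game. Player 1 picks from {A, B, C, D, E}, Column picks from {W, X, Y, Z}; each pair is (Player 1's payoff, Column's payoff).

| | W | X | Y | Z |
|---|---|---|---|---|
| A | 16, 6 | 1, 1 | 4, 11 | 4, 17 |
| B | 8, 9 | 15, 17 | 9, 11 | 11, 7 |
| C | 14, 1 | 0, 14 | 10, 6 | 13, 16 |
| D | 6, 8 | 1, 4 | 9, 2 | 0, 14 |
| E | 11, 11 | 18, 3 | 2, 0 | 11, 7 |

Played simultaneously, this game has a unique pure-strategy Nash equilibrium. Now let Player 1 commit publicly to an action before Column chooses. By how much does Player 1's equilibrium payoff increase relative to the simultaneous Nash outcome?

2

Column best-responds to each possible Player 1 move:
- A: Column compares 6, 1, 11, 17 and picks Z; Player 1 would get 4.
- B: Column compares 9, 17, 11, 7 and picks X; Player 1 would get 15.
- C: Column compares 1, 14, 6, 16 and picks Z; Player 1 would get 13.
- D: Column compares 8, 4, 2, 14 and picks Z; Player 1 would get 0.
- E: Column compares 11, 3, 0, 7 and picks W; Player 1 would get 11.
Maximizing over 4, 15, 13, 0, 11, Player 1 chooses B. Subgame-perfect outcome: (B, X) with payoffs (15, 17).
Now find the simultaneous Nash equilibrium.
Player 1's best replies: W→A; X→E; Y→C; Z→C.
Column's best replies: A→Z; B→X; C→Z; D→Z; E→W.
Only (C, Z) has each player best-responding; Nash payoffs (13, 16).
Player 1's commitment gain: 15 − 13 = 2.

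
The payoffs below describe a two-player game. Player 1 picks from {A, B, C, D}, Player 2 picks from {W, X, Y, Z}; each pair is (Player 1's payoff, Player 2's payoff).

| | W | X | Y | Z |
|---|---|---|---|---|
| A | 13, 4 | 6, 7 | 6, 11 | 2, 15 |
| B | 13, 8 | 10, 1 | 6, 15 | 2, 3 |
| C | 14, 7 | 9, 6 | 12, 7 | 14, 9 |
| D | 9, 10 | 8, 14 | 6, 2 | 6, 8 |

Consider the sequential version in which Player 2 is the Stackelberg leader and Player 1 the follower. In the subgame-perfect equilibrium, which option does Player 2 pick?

Solve by backward induction (Player 2 leads).
- W → Player 1 plays C (best of 13, 13, 14, 9); Player 2 gets 7.
- X → Player 1 plays B (best of 6, 10, 9, 8); Player 2 gets 1.
- Y → Player 1 plays C (best of 6, 6, 12, 6); Player 2 gets 7.
- Z → Player 1 plays C (best of 2, 2, 14, 6); Player 2 gets 9.
Player 2's induced payoffs are 7, 1, 7, 9, so Player 2 commits to Z. Subgame-perfect outcome: (C, Z) with payoffs (14, 9).

Z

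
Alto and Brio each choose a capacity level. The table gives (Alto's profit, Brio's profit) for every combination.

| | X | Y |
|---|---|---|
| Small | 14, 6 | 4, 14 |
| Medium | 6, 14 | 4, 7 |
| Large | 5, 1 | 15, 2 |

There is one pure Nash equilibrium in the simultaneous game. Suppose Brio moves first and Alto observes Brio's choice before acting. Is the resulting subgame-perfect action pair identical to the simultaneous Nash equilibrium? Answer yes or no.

no

Solve by backward induction (Brio leads).
- X → Alto plays Small (best of 14, 6, 5); Brio gets 6.
- Y → Alto plays Large (best of 4, 4, 15); Brio gets 2.
Among 6, 2, the best is 6 at X. Subgame-perfect outcome: (Small, X) with payoffs (14, 6).
Under simultaneous play:
Alto's best replies: X→Small; Y→Large.
Brio's best replies: Small→Y; Medium→X; Large→Y.
The unique mutual best reply is (Large, Y), giving (15, 2).
Sequential outcome (Small, X) differs from the Nash profile (Large, Y).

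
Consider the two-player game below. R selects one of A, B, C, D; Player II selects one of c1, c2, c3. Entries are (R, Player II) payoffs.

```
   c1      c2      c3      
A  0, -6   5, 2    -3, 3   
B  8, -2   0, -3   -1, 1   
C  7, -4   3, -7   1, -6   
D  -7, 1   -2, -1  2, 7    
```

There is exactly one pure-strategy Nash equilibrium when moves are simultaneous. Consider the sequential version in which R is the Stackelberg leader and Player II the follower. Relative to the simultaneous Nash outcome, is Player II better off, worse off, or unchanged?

worse off

Backward induction with R moving first.
- A: BR = c3, leader payoff -3.
- B: BR = c3, leader payoff -1.
- C: BR = c1, leader payoff 7.
- D: BR = c3, leader payoff 2.
Maximizing over -3, -1, 7, 2, R chooses C. Subgame-perfect outcome: (C, c1) with payoffs (7, -4).
For the simultaneous game, intersect best replies.
R's best replies: c1→B; c2→A; c3→D.
Player II's best replies: A→c3; B→c3; C→c1; D→c3.
Only (D, c3) has each player best-responding; Nash payoffs (2, 7).
Player II earns -4 sequentially versus 7 at the Nash outcome: worse off.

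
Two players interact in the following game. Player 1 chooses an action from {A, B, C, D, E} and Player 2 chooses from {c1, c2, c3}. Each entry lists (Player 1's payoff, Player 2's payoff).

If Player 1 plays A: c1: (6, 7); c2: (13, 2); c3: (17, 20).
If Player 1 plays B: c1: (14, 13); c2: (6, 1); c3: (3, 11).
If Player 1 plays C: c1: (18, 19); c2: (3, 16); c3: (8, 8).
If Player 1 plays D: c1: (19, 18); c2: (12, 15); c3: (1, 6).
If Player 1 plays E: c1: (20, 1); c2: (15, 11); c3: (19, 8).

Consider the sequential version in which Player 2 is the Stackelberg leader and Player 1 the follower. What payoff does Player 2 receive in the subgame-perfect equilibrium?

11

Solve by backward induction (Player 2 leads).
- c1 → Player 1 plays E (best of 6, 14, 18, 19, 20); Player 2 gets 1.
- c2 → Player 1 plays E (best of 13, 6, 3, 12, 15); Player 2 gets 11.
- c3 → Player 1 plays E (best of 17, 3, 8, 1, 19); Player 2 gets 8.
Player 2's induced payoffs are 1, 11, 8, so Player 2 commits to c2. Subgame-perfect outcome: (E, c2) with payoffs (15, 11).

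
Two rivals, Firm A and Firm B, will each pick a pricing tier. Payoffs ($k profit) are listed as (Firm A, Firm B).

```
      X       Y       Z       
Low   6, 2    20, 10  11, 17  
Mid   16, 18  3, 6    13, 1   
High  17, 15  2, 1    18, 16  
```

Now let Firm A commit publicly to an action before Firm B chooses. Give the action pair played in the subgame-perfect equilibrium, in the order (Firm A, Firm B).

Firm B best-responds to each possible Firm A move:
- Low → Firm B plays Z (best of 2, 10, 17); Firm A gets 11.
- Mid → Firm B plays X (best of 18, 6, 1); Firm A gets 16.
- High → Firm B plays Z (best of 15, 1, 16); Firm A gets 18.
Maximizing over 11, 16, 18, Firm A chooses High. Subgame-perfect outcome: (High, Z) with payoffs (18, 16).

(High, Z)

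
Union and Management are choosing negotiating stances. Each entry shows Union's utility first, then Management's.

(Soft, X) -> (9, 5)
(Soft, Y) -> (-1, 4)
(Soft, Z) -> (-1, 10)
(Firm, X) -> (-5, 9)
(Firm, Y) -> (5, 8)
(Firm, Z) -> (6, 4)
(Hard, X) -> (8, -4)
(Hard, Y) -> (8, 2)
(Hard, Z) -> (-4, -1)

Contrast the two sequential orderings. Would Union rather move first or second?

If Union leads: Management's best replies are Soft→Z, Firm→X, Hard→Y; Union's induced payoffs -1, -5, 8; outcome (Hard, Y), payoffs (8, 2).
If Management leads: Union's best replies are X→Soft, Y→Hard, Z→Firm; Management's induced payoffs 5, 2, 4; outcome (Soft, X), payoffs (9, 5).
Union gets 8 moving first and 9 moving second, so Union prefers to move second.

second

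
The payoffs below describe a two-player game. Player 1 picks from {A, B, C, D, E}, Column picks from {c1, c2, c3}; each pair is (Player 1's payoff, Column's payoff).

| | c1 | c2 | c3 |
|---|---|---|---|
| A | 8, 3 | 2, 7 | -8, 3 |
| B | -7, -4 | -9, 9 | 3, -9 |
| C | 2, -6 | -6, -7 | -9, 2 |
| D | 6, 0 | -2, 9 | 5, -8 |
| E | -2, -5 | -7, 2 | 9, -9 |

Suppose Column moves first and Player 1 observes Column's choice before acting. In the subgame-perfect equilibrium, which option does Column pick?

c2

Work backward from Player 1's decision.
- c1: BR = A, leader payoff 3.
- c2: BR = A, leader payoff 7.
- c3: BR = E, leader payoff -9.
Maximizing over 3, 7, -9, Column chooses c2. Subgame-perfect outcome: (A, c2) with payoffs (2, 7).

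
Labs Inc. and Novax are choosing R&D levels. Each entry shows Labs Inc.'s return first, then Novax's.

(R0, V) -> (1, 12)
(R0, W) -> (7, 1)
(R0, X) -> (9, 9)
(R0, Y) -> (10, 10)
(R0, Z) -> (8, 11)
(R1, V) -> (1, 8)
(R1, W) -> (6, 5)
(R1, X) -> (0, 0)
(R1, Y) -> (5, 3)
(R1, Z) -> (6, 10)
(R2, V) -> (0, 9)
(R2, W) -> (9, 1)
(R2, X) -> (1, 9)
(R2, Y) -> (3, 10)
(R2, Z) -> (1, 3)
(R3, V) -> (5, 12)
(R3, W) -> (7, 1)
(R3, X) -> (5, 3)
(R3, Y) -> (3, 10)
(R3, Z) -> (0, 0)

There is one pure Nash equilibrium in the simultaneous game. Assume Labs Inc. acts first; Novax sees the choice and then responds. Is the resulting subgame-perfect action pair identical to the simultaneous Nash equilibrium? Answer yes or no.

Novax best-responds to each possible Labs Inc. move:
- R0: BR = V, leader payoff 1.
- R1: BR = Z, leader payoff 6.
- R2: BR = Y, leader payoff 3.
- R3: BR = V, leader payoff 5.
Among 1, 6, 3, 5, the best is 6 at R1. Subgame-perfect outcome: (R1, Z) with payoffs (6, 10).
For the simultaneous game, intersect best replies.
Labs Inc.'s best replies: V→R3; W→R2; X→R0; Y→R0; Z→R0.
Novax's best replies: R0→V; R1→Z; R2→Y; R3→V.
Only (R3, V) has each player best-responding; Nash payoffs (5, 12).
Sequential outcome (R1, Z) differs from the Nash profile (R3, V).

no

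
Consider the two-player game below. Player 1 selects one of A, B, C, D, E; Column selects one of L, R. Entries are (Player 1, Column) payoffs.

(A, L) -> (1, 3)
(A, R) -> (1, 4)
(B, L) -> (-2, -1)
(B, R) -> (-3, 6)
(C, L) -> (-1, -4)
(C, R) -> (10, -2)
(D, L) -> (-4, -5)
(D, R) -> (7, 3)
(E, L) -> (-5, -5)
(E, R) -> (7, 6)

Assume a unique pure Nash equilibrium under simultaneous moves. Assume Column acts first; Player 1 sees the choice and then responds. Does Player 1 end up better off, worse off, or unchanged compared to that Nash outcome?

worse off

Player 1 best-responds to each possible Column move:
- L → Player 1 plays A (best of 1, -2, -1, -4, -5); Column gets 3.
- R → Player 1 plays C (best of 1, -3, 10, 7, 7); Column gets -2.
Column's induced payoffs are 3, -2, so Column commits to L. Subgame-perfect outcome: (A, L) with payoffs (1, 3).
Now find the simultaneous Nash equilibrium.
Player 1's best replies: L→A; R→C.
Column's best replies: A→R; B→R; C→R; D→R; E→R.
Only (C, R) has each player best-responding; Nash payoffs (10, -2).
Player 1 earns 1 sequentially versus 10 at the Nash outcome: worse off.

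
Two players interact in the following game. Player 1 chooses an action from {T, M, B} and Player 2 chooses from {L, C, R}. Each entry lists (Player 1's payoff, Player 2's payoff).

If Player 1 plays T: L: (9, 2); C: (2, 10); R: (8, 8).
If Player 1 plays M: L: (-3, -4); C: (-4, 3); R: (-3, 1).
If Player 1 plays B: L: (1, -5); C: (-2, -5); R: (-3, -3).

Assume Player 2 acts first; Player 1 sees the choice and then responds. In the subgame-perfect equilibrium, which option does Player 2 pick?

C

Player 1 best-responds to each possible Player 2 move:
- L: Player 1 compares 9, -3, 1 and picks T; Player 2 would get 2.
- C: Player 1 compares 2, -4, -2 and picks T; Player 2 would get 10.
- R: Player 1 compares 8, -3, -3 and picks T; Player 2 would get 8.
Among 2, 10, 8, the best is 10 at C. Subgame-perfect outcome: (T, C) with payoffs (2, 10).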